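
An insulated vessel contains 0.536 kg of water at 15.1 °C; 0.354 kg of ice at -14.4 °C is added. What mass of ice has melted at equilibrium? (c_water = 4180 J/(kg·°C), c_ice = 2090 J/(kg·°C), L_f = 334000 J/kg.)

m_melted ≈ 0.0694 kg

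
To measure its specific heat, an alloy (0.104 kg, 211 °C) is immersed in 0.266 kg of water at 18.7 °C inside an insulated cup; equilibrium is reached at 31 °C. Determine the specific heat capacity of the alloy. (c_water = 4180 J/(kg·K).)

Energy conservation, ΣQ = 0:
0.104×c×(31 − 211) + 0.266×4180×(31 − 18.7) = 0
-18.72 c = -13676
c = -13676/-18.72 ≈ 730.6 J/(kg·K)

c ≈ 731 J/(kg·K)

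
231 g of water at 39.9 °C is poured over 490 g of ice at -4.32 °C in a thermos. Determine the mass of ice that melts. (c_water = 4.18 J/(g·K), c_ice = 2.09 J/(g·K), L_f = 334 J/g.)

m_melted ≈ 102 g

Cooling the water to 0 °C releases 231×4.18×39.9 = 38527 J.
Warming the ice to 0 °C takes 490×2.09×4.32 = 4424.1 J, leaving 34103 J for melting.
Fully melting the ice requires m_ice L_f = 490×334 = 163660 J.
Since 34103 < 163660 J, not all the ice melts; equilibrium is at 0 °C.
m_melt = 34103 / L_f = 102.1 g.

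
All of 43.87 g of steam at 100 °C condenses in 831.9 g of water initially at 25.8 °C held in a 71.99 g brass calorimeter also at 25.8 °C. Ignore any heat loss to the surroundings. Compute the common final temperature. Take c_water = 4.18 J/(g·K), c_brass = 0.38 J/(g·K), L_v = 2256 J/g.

T_f ≈ 56.3 °C

Energy balance with sensible and latent terms:
condense steam: −43.87×2256 = −98971
  condensate cools 100→T: 43.87×4.18×(T − 100) = 183.38(T − 100)
  water warms: 831.9×4.18×(T − 25.8) = 3477.3(T − 25.8)
  brass cup: 71.99×0.38×(T − 25.8) = 27.36(T − 25.8)
3688.1 T = 98971 + 18338 + 90421 = 207730
T ≈ 56.32 °C — below 100 °C, confirming all the steam condensed.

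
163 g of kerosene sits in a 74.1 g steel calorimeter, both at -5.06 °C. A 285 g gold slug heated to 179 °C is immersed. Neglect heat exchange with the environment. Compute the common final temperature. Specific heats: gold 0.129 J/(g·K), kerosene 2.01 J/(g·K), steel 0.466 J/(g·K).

T_f ≈ 11.9 °C

Heat gained plus heat lost sum to zero:
285·0.129·(T − 179) + 163·2.01·(T − (-5.06)) + 74.1·0.466·(T − (-5.06)) = 0
36.77(T − 179) + 327.63(T − (-5.06)) + 34.53(T − (-5.06)) = 0
(36.77 + 327.63 + 34.53) T = 36.77·179 + 327.63·(-5.06) + 34.53·(-5.06)
T ≈ 11.90 °C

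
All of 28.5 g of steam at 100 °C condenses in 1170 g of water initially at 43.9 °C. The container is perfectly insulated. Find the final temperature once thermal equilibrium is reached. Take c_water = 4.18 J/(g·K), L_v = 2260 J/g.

T_f ≈ 58.1 °C

Conservation of energy gives ΣQ = 0:
condense steam: −28.5×2260 = −64410; condensate cools 100→T: 28.5×4.18×(T − 100) = 119.13(T − 100); original water: 4890.6(T − 43.9)
5009.7 T = 64410 + 11913 + 214697 = 291020
T ≈ 58.09 °C, under the boiling point, so the assumption holds.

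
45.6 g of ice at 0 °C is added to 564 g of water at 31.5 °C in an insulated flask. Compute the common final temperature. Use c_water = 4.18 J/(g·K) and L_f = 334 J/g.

T_f ≈ 23.2 °C

Net heat exchanged in the isolated system is zero:
fusion: m_ice L_f = 45.6·334 = 15230; meltwater 0→T: 45.6·4.18·T = 190.61 T; water cools: 564·4.18·(T − 31.5) = 2357.5(T − 31.5)
2548.1 T = 74262 − 15230 = 59031
T ≈ 23.17 °C — above 0 °C, consistent with complete melting.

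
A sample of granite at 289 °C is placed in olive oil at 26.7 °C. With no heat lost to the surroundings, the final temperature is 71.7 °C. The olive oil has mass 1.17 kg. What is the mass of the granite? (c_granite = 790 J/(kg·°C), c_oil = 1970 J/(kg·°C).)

Heat lost by the granite = heat gained by the oil:
m·790·(289 − 71.7) = 1.17·1970·(71.7 − 26.7)
171667 m = 103720  ⇒  m ≈ 0.6042 kg

m ≈ 0.604 kg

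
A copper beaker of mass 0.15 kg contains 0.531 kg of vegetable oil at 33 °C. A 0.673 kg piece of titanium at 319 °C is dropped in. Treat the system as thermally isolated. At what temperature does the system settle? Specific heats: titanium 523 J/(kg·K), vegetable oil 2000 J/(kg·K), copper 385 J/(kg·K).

T_f ≈ 101.4 °C

Taking heat into each body as positive, Σ m c ΔT = 0:
0.673*523*(T − 319) + 0.531*2000*(T − 33) + 0.15*385*(T − 33) = 0
351.98(T − 319) + 1062(T − 33) + 57.75(T − 33) = 0
(351.98 + 1062 + 57.75) T = 351.98*319 + 1062*33 + 57.75*33
T = 149233/1471.7 ≈ 101.40 °C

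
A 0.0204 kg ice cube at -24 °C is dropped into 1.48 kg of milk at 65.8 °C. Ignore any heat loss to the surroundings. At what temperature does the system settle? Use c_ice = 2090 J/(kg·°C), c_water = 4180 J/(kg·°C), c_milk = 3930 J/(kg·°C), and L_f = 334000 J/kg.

Taking heat into each body as positive, Σ m c ΔT = 0:
ice -24→0 °C: 0.0204·2090·24 = 1023.3
  fusion: m_ice L_f = 0.0204·334000 = 6813.6
  warm the meltwater: 85.27 T
  milk: 5816.4(T − 65.8)
5901.7 T = 382719 − 7836.9 = 374882
T ≈ 63.52 °C (positive, so assuming full melt was valid).

T_f ≈ 63.5 °C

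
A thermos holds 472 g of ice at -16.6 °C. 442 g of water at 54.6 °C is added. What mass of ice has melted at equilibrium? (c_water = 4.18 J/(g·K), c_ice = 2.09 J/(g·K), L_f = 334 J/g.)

Heat available from the water dropping to 0 °C: 442×4.18×54.6 = 100877 J.
Of that, 472×2.09×16.6 = 16376 J goes to bring the ice to 0 °C, leaving 84501 J.
Melting all 472 g of ice would need 472×334 = 157648 J.
Since 84501 < 157648 J, not all the ice melts; equilibrium is at 0 °C.
m_melted×334 = 84501  ⇒  m_melted ≈ 253 g.

m_melted ≈ 253 g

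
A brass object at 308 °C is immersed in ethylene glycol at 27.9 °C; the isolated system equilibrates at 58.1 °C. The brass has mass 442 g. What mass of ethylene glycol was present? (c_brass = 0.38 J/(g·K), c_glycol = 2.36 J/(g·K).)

m ≈ 589 g

|Q_brass| = |Q_glycol|:
442·0.38·(308 − 58.1) = m·2.36·(58.1 − 27.9)
71.27 m = 41973  ⇒  m ≈ 588.9 g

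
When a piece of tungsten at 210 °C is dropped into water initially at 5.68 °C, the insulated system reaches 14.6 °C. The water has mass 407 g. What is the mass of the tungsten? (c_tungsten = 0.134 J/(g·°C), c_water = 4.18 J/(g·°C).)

m ≈ 580 g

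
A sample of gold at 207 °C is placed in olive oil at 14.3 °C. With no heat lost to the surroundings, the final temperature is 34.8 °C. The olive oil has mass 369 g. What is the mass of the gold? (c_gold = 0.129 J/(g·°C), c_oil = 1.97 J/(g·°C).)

m ≈ 671 g

Let T be the final temperature. ΣQ_i = 0:
m·0.129·(34.8 − 207) + 369·1.97·(34.8 − 14.3) = 0
-22.21 m = -14902
m = -14902/-22.21 ≈ 670.8 g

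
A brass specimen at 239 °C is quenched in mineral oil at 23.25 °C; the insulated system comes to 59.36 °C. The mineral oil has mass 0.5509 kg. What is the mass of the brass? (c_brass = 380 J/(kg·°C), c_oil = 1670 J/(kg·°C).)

m ≈ 0.487 kg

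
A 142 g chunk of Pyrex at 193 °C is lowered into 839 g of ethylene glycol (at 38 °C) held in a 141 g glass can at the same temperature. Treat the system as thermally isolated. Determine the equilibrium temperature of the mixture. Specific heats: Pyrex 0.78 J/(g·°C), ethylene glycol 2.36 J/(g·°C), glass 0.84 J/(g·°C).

T_f ≈ 45.8 °C

Setting the total heat transfer to zero:
142·0.78·(T − 193) + 839·2.36·(T − 38) + 141·0.84·(T − 38) = 0
110.76(T − 193) + 1980(T − 38) + 118.44(T − 38) = 0
2209.2 T = 101119
T ≈ 45.77 °C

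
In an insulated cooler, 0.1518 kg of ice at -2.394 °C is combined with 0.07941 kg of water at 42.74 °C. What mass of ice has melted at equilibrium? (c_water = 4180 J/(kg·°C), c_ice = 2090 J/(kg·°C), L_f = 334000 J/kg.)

Heat available from the water dropping to 0 °C: 0.07941×4180×42.74 = 14187 J.
Warming the ice to 0 °C takes 0.1518×2090×2.394 = 759.53 J, leaving 13427 J for melting.
To melt every bit of ice: 0.1518×334000 = 50701 J.
Since 13427 < 50701 J, not all the ice melts; equilibrium is at 0 °C.
m_melted×334000 = 13427  ⇒  m_melted ≈ 0.0402 kg.

m_melted ≈ 0.0402 kg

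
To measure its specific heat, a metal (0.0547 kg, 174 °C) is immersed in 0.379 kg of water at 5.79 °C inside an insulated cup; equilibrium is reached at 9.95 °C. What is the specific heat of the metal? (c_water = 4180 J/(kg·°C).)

c ≈ 734 J/(kg·°C)

m_s c (T_s − T_f) = m_water c_water (T_f − T_0):
0.0547×c×(174 − 9.95) = 0.379×4180×(9.95 − 5.79)
8.974 c = 6590.4  ⇒  c ≈ 734.4 J/(kg·°C)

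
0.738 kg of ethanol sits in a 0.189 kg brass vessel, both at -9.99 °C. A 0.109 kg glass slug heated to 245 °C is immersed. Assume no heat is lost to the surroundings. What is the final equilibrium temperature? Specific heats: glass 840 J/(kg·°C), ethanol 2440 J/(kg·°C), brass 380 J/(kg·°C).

T_f ≈ 1.9 °C

With ΣQ=0 the equilibrium temperature is the m·c-weighted mean:
T_f = (91.56·245 + 1800.7·(-9.99) + 71.82·(-9.99)) / (91.56 + 1800.7 + 71.82)
    = 3725.5 / 1964.1 ≈ 1.90 °C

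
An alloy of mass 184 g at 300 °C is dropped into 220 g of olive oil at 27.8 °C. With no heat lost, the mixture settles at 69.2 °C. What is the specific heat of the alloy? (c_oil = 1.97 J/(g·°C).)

c ≈ 0.423 J/(g·°C)

Setting the total heat transfer to zero:
184·c·(69.2 − 300) + 220·1.97·(69.2 − 27.8) = 0
-42467 c = -17943
c = -17943/-42467 ≈ 0.4225 J/(g·°C)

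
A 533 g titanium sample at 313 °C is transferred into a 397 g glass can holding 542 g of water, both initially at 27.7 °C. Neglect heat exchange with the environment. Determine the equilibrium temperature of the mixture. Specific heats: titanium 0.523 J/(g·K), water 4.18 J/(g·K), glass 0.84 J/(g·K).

T_f ≈ 55.3 °C

T_f is the heat-capacity-weighted average of the initial temperatures:
T_f = (278.76·313 + 2265.6·27.7 + 333.48·27.7) / (278.76 + 2265.6 + 333.48)
    = 159245 / 2877.8 ≈ 55.34 °C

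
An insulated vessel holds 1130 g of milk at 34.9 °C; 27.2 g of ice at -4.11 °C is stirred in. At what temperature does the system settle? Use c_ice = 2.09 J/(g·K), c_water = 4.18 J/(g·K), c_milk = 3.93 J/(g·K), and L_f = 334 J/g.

T_f ≈ 32.0 °C

Let T be the final temperature. ΣQ_i = 0:
warm ice to 0 °C: 27.2×2.09×(0 − (-4.11)) = 233.65; latent heat to melt: 27.2×334 = 9084.8; meltwater 0→T: 27.2×4.18×T = 113.7 T; milk cools: 1130×3.93×(T − 34.9) = 4440.9(T − 34.9)
4554.6 T = 154987 − 9318.4 = 145669
T ≈ 31.98 °C. Since T > 0 °C, the all-ice-melts assumption holds.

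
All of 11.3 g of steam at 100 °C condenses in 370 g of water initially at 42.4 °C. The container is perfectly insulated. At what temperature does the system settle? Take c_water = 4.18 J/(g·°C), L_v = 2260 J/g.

T_f ≈ 60.1 °C

Heat gained plus heat lost sum to zero:
condense steam: −11.3×2260 = −25538; condensed water 100 °C→T: 47.23(T − 100); original water: 1546.6(T − 42.4)
1593.8 T = 25538 + 4723.4 + 65576 = 95837
T ≈ 60.13 °C, under the boiling point, so the assumption holds.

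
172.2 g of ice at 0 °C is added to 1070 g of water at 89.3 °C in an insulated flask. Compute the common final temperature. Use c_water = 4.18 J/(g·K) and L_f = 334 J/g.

T_f ≈ 65.8 °C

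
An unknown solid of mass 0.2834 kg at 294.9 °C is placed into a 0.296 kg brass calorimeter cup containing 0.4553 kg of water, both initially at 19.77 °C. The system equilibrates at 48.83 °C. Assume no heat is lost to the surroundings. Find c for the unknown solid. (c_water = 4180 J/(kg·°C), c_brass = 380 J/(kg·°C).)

Setting the total heat transfer to zero:
0.2834·c·(48.83 − 294.9) + 0.4553·4180·(48.83 − 19.77) + 0.296·380·(48.83 − 19.77) = 0
-69.74 c = -58574
c = -58574/-69.74 ≈ 839.9 J/(kg·°C)

c ≈ 840 J/(kg·°C)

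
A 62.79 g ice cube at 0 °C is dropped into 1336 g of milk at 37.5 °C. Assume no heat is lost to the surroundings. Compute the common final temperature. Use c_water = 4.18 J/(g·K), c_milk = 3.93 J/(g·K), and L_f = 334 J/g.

T_f ≈ 31.9 °C

Energy balance with sensible and latent terms:
fusion: m_ice L_f = 62.79·334 = 20972; meltwater 0→T: 62.79·4.18·T = 262.46 T; milk: 5250.5(T − 37.5)
5512.9 T = 196893 − 20972 = 175921
T ≈ 31.91 °C (positive, so assuming full melt was valid).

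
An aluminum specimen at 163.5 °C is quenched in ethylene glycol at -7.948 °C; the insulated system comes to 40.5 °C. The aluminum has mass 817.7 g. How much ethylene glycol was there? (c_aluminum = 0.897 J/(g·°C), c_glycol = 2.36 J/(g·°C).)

m ≈ 789 g

Net heat exchanged in the isolated system is zero:
817.7·0.897·(40.5 − 163.5) + m·2.36·(40.5 − (-7.948)) = 0
114.34 m = 90218
m = 90218/114.34 ≈ 789 g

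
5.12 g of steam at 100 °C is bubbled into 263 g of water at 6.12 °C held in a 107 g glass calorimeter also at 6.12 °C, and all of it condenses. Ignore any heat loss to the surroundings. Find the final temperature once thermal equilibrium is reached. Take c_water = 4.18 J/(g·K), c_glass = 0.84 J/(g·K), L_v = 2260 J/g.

T_f ≈ 17.3 °C

Net heat exchanged in the isolated system is zero:
condense steam: −5.12×2260 = −11571
  condensate cools 100→T: 5.12×4.18×(T − 100) = 21.4(T − 100)
  water warms: 263×4.18×(T − 6.12) = 1099.3(T − 6.12)
  glass cup: 107×0.84×(T − 6.12) = 89.88(T − 6.12)
1210.6 T = 11571 + 2140.2 + 7278 = 20989
T ≈ 17.34 °C (< 100 °C, so full condensation is consistent).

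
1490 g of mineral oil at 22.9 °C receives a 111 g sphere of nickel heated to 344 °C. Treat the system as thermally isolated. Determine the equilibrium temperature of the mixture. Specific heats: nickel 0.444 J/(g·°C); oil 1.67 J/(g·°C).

T_f ≈ 29.1 °C

Let T be the final temperature. ΣQ_i = 0:
111×0.444×(T − 344) + 1490×1.67×(T − 22.9) = 0
49.28(T − 344) + 2488.3(T − 22.9) = 0
2537.6 T = 73936
T = 73936/2537.6 ≈ 29.14 °C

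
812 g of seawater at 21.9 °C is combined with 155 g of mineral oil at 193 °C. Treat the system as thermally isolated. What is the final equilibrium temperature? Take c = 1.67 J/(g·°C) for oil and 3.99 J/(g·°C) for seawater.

T_f ≈ 34.6 °C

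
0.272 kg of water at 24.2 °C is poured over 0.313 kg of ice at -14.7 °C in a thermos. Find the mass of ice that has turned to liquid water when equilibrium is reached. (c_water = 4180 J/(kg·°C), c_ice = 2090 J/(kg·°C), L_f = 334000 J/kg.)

m_melted ≈ 0.0536 kg

Cooling the water to 0 °C releases 0.272×4180×24.2 = 27514 J.
Warming the ice to 0 °C takes 0.313×2090×14.7 = 9616.3 J, leaving 17898 J for melting.
Fully melting the ice requires m_ice L_f = 0.313×334000 = 104542 J.
That's not enough to melt it all — equilibrium is at 0 °C with ice remaining.
m_melt = 17898 / L_f = 0.05359 kg.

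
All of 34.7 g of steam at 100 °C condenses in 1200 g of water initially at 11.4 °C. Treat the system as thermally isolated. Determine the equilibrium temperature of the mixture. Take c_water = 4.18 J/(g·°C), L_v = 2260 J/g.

T_f ≈ 29.1 °C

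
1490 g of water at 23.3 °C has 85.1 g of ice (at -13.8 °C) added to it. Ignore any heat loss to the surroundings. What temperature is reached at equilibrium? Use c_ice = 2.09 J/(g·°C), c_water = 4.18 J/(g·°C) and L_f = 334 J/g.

Energy balance with sensible and latent terms:
warm ice to 0 °C: 85.1×2.09×(0 − (-13.8)) = 2454.5
  fusion: m_ice L_f = 85.1×334 = 28423
  warm the meltwater: 355.72 T
  water cools: 1490×4.18×(T − 23.3) = 6228.2(T − 23.3)
6583.9 T = 145117 − 30878 = 114239
T ≈ 17.35 °C. Since T > 0 °C, the all-ice-melts assumption holds.

T_f ≈ 17.4 °C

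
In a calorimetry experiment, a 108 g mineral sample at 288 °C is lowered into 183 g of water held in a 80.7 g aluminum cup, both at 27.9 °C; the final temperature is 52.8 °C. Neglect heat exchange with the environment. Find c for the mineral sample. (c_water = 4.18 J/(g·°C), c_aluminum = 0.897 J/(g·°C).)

c ≈ 0.821 J/(g·°C)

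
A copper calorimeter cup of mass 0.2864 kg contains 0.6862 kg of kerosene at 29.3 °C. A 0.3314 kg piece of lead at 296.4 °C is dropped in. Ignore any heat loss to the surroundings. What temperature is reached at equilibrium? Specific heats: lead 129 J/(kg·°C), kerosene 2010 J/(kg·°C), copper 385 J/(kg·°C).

Net heat exchanged in the isolated system is zero:
0.3314×129×(T − 296.4) + 0.6862×2010×(T − 29.3) + 0.2864×385×(T − 29.3) = 0
1532.3 T = 56314
T = 56314/1532.3 ≈ 36.75 °C

T_f ≈ 36.8 °C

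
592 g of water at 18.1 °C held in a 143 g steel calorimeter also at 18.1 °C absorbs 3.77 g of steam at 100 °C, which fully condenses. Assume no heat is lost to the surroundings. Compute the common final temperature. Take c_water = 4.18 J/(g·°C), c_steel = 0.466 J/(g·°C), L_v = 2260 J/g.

T_f ≈ 21.9 °C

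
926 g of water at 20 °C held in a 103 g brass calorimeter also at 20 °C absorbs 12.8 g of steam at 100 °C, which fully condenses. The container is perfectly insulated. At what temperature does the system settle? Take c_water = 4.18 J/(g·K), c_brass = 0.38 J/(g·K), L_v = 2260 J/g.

Conservation of energy gives ΣQ = 0:
steam→water at 100 °C releases m L_v = 12.8·2260 = 28928; condensed water 100 °C→T: 53.5(T − 100); original water: 3870.7(T − 20); cup: 39.14(T − 20)
3963.3 T = 28928 + 5350.4 + 78196 = 112475
T ≈ 28.38 °C, under the boiling point, so the assumption holds.

T_f ≈ 28.4 °C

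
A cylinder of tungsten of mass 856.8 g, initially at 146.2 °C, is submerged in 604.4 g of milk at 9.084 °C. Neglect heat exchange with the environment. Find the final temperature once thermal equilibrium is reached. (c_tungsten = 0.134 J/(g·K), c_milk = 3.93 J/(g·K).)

T_f is the heat-capacity-weighted average of the initial temperatures:
T_f = (114.81·146.2 + 2375.3·9.084) / (114.81 + 2375.3)
    = 38363 / 2490.1 ≈ 15.41 °C

T_f ≈ 15.4 °C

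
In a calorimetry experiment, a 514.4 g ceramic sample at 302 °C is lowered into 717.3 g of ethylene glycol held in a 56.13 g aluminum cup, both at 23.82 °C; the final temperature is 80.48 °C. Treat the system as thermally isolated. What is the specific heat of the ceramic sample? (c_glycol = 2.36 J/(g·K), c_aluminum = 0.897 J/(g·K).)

c ≈ 0.867 J/(g·K)

Taking heat into each body as positive, Σ m c ΔT = 0:
514.4×c×(80.48 − 302) + 717.3×2.36×(80.48 − 23.82) + 56.13×0.897×(80.48 − 23.82) = 0
-113950 c = -98768
c = -98768/-113950 ≈ 0.8668 J/(g·K)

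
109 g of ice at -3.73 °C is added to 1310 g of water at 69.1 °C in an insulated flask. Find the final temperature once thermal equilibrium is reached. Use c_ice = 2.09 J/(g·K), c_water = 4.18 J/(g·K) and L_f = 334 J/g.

T_f ≈ 57.5 °C

Heat gained plus heat lost sum to zero:
ice -3.73→0 °C: 109×2.09×3.73 = 849.73; fusion: m_ice L_f = 109×334 = 36406; meltwater 0→T: 109×4.18×T = 455.62 T; water cools: 1310×4.18×(T − 69.1) = 5475.8(T − 69.1)
5931.4 T = 378378 − 37256 = 341122
T ≈ 57.51 °C — above 0 °C, consistent with complete melting.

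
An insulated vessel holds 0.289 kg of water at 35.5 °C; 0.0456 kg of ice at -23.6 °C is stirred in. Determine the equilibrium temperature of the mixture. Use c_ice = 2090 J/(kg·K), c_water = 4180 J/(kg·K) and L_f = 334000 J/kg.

T_f ≈ 18.2 °C

Energy conservation, ΣQ = 0:
warm ice to 0 °C: 0.0456×2090×(0 − (-23.6)) = 2249.2; latent heat to melt: 0.0456×334000 = 15230; warm the meltwater: 190.61 T; water: 1208(T − 35.5)
1398.6 T = 42885 − 17480 = 25405
T ≈ 18.16 °C — above 0 °C, consistent with complete melting.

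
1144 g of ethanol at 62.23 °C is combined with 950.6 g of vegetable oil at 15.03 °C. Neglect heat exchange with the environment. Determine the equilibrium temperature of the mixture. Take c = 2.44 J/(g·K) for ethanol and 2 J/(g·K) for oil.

Let T be the final temperature. ΣQ_i = 0:
1144*2.44*(T − 62.23) + 950.6*2*(T − 15.03) = 0
2791.4(T − 62.23) + 1901.2(T − 15.03) = 0
(2791.4 + 1901.2) T = 2791.4*62.23 + 1901.2*15.03
T ≈ 43.11 °C

T_f ≈ 43.1 °C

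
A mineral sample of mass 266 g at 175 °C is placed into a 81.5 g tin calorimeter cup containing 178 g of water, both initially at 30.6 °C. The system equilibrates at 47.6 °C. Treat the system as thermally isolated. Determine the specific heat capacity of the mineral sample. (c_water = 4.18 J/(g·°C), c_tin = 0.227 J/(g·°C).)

c ≈ 0.383 J/(g·°C)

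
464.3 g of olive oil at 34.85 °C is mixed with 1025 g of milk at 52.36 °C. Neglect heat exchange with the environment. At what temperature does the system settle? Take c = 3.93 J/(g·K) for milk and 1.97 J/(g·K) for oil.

Conservation of energy gives ΣQ = 0:
1025*3.93*(T − 52.36) + 464.3*1.97*(T − 34.85) = 0
4028.2(T − 52.36) + 914.67(T − 34.85) = 0
(4028.2 + 914.67) T = 4028.2*52.36 + 914.67*34.85
T ≈ 49.12 °C

T_f ≈ 49.1 °C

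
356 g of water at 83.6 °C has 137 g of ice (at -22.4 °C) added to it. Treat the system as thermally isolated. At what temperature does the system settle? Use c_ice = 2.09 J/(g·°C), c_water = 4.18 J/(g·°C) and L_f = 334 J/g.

Conservation of energy gives ΣQ = 0:
ice -22.4→0 °C: 137·2.09·22.4 = 6413.8
  latent heat to melt: 137·334 = 45758
  meltwater 0→T: 137·4.18·T = 572.66 T
  water cools: 356·4.18·(T − 83.6) = 1488.1(T − 83.6)
2060.7 T = 124403 − 52172 = 72232
T ≈ 35.05 °C — above 0 °C, consistent with complete melting.

T_f ≈ 35.1 °C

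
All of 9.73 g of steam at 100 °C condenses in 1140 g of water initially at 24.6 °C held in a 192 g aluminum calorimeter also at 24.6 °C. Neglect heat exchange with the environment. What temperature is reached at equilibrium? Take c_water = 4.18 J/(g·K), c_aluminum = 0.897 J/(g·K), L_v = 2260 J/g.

T_f ≈ 29.6 °C

Energy conservation, ΣQ = 0:
condense steam: −9.73·2260 = −21990
  condensate cools 100→T: 9.73·4.18·(T − 100) = 40.67(T − 100)
  water warms: 1140·4.18·(T − 24.6) = 4765.2(T − 24.6)
  cup: 172.22(T − 24.6)
4978.1 T = 21990 + 4067.1 + 121461 = 147518
T ≈ 29.63 °C, under the boiling point, so the assumption holds.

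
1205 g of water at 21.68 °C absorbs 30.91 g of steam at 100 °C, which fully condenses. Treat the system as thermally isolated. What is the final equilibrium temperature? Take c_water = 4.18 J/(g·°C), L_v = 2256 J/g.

T_f ≈ 37.1 °C

Heat gained plus heat lost sum to zero:
steam→water at 100 °C releases m L_v = 30.91×2256 = 69733
  condensed water 100 °C→T: 129.2(T − 100)
  water warms: 1205×4.18×(T − 21.68) = 5036.9(T − 21.68)
5166.1 T = 69733 + 12920 + 109200 = 191853
T ≈ 37.14 °C (< 100 °C, so full condensation is consistent).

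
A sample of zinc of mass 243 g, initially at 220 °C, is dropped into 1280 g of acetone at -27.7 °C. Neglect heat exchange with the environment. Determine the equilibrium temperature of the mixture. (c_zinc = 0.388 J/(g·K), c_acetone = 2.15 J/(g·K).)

T_f ≈ -19.5 °C

Energy conservation, ΣQ = 0:
243*0.388*(T − 220) + 1280*2.15*(T − (-27.7)) = 0
94.28(T − 220) + 2752(T − (-27.7)) = 0
(94.28 + 2752) T = 94.28*220 + 2752*(-27.7)
T = -55488 / 2846.3 = -19.5 °C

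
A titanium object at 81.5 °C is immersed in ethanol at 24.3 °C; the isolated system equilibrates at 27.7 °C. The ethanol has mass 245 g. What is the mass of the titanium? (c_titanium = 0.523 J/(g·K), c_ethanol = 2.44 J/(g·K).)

Heat lost by the titanium = heat gained by the ethanol:
m·0.523·(81.5 − 27.7) = 245·2.44·(27.7 − 24.3)
28.14 m = 2032.5  ⇒  m ≈ 72.24 g

m ≈ 72.2 g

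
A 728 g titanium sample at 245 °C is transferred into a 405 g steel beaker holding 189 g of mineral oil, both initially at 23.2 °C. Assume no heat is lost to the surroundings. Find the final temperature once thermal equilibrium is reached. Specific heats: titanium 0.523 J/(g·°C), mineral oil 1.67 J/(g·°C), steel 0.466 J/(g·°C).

T_f is the heat-capacity-weighted average of the initial temperatures:
T_f = (380.74*245 + 315.63*23.2 + 188.73*23.2) / (380.74 + 315.63 + 188.73)
    = 104983 / 885.1 ≈ 118.61 °C

T_f ≈ 118.6 °C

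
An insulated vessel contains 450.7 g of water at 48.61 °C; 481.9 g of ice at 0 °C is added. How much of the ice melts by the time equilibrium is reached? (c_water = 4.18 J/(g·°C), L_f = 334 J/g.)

m_melted ≈ 274 g

Heat available from the water dropping to 0 °C: 450.7×4.18×48.61 = 91578 J.
Melting all 481.9 g of ice would need 481.9×334 = 160955 J.
Since 91578 < 160955 J, not all the ice melts; equilibrium is at 0 °C.
Mass melted = 91578/334 ≈ 274.2 g.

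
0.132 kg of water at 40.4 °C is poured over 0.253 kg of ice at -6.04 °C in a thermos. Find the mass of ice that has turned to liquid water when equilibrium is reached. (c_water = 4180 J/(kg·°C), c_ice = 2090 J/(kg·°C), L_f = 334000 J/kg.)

Cooling the water to 0 °C releases 0.132·4180·40.4 = 22291 J.
Warming the ice to 0 °C takes 0.253·2090·6.04 = 3193.8 J, leaving 19097 J for melting.
Fully melting the ice requires m_ice L_f = 0.253·334000 = 84502 J.
Since 19097 < 84502 J, not all the ice melts; equilibrium is at 0 °C.
Mass melted = 19097/334000 ≈ 0.05718 kg.

m_melted ≈ 0.0572 kg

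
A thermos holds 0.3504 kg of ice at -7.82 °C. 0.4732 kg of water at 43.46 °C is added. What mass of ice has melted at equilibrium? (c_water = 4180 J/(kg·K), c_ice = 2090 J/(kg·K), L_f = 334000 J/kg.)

m_melted ≈ 0.24 kg

Cooling the water to 0 °C releases 0.4732×4180×43.46 = 85963 J.
Warming the ice to 0 °C takes 0.3504×2090×7.82 = 5726.9 J, leaving 80236 J for melting.
Fully melting the ice requires m_ice L_f = 0.3504×334000 = 117034 J.
80236 J < 117034 J, so only part of the ice melts and the system sits at 0 °C.
Mass melted = 80236/334000 ≈ 0.2402 kg.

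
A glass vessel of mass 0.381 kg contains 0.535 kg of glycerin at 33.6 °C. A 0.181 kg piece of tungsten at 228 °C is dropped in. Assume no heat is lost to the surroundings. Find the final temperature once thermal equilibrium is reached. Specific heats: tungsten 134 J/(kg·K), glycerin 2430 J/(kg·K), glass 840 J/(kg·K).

T_f ≈ 36.5 °C

Conservation of energy gives ΣQ = 0:
0.181×134×(T − 228) + 0.535×2430×(T − 33.6) + 0.381×840×(T − 33.6) = 0
24.25(T − 228) + 1300.1(T − 33.6) + 320.04(T − 33.6) = 0
(24.25 + 1300.1 + 320.04) T = 24.25×228 + 1300.1×33.6 + 320.04×33.6
T = 59965 / 1644.3 = 36.5 °C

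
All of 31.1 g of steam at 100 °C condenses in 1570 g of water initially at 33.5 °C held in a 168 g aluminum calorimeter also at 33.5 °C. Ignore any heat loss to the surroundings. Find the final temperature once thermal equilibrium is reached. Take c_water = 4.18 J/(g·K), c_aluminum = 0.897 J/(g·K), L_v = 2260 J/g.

Taking heat into each body as positive, Σ m c ΔT = 0:
condense steam: −31.1×2260 = −70286
  condensed water 100 °C→T: 130(T − 100)
  water warms: 1570×4.18×(T − 33.5) = 6562.6(T − 33.5)
  cup: 150.7(T − 33.5)
6843.3 T = 70286 + 13000 + 224895 = 308181
T ≈ 45.03 °C, under the boiling point, so the assumption holds.

T_f ≈ 45.0 °C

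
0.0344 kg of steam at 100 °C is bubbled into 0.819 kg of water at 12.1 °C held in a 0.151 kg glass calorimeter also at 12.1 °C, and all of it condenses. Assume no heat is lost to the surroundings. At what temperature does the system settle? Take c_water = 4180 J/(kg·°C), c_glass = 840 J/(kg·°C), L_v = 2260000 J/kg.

T_f ≈ 36.6 °C

Conservation of energy gives ΣQ = 0:
steam→water at 100 °C releases m L_v = 0.0344×2260000 = 77744
  condensed water 100 °C→T: 143.79(T − 100)
  original water: 3423.4(T − 12.1)
  glass cup: 0.151×840×(T − 12.1) = 126.84(T − 12.1)
3694.1 T = 77744 + 14379 + 42958 = 135081
T ≈ 36.57 °C (< 100 °C, so full condensation is consistent).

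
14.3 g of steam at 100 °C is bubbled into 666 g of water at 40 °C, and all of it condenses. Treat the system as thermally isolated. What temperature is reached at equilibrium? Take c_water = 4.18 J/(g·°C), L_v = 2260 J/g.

T_f ≈ 52.6 °C

Conservation of energy gives ΣQ = 0:
condense steam: −14.3·2260 = −32318; condensate cools 100→T: 14.3·4.18·(T − 100) = 59.77(T − 100); original water: 2783.9(T − 40)
2843.7 T = 32318 + 5977.4 + 111355 = 149651
T ≈ 52.63 °C, under the boiling point, so the assumption holds.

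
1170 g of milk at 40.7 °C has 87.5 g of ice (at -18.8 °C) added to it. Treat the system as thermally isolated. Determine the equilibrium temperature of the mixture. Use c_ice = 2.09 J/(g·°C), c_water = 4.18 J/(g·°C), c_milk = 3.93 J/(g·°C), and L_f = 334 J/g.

Taking heat into each body as positive, Σ m c ΔT = 0:
ice -18.8→0 °C: 87.5·2.09·18.8 = 3438.1
  melt ice: 87.5·334 = 29225
  meltwater 0→T: 87.5·4.18·T = 365.75 T
  milk: 4598.1(T − 40.7)
4963.9 T = 187143 − 32663 = 154480
T ≈ 31.12 °C (positive, so assuming full melt was valid).

T_f ≈ 31.1 °C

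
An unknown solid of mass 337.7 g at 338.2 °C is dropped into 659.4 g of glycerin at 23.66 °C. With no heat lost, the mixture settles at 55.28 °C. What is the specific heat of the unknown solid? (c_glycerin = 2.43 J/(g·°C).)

c ≈ 0.53 J/(g·°C)

Heat lost by the unknown solid = heat gained by the glycerin:
337.7×c×(338.2 − 55.28) = 659.4×2.43×(55.28 − 23.66)
95542 c = 50666  ⇒  c ≈ 0.5303 J/(g·°C)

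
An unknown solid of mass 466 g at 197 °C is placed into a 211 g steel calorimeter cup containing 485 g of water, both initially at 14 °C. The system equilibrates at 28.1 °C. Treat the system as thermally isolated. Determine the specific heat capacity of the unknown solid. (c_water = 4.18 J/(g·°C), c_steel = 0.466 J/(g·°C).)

c ≈ 0.381 J/(g·°C)

Energy conservation, ΣQ = 0:
466×c×(28.1 − 197) + 485×4.18×(28.1 − 14) + 211×0.466×(28.1 − 14) = 0
-78707 c = -29971
c = -29971/-78707 ≈ 0.3808 J/(g·°C)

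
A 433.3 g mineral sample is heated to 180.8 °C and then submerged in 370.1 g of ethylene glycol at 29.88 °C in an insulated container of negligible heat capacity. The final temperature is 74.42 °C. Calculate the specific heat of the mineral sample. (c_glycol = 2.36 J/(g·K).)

c ≈ 0.844 J/(g·K)

m_s c (T_s − T_f) = m_glycol c_glycol (T_f − T_0):
433.3·c·(180.8 − 74.42) = 370.1·2.36·(74.42 − 29.88)
46094 c = 38903  ⇒  c ≈ 0.844 J/(g·K)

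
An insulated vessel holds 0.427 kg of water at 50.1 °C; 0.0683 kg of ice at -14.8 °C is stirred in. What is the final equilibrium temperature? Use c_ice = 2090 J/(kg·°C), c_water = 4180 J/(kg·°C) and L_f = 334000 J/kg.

Taking heat into each body as positive, Σ m c ΔT = 0:
warm ice to 0 °C: 0.0683·2090·(0 − (-14.8)) = 2112.7; fusion: m_ice L_f = 0.0683·334000 = 22812; warm the meltwater: 285.49 T; water: 1784.9(T − 50.1)
2070.4 T = 89421 − 24925 = 64497
T ≈ 31.15 °C (positive, so assuming full melt was valid).

T_f ≈ 31.2 °C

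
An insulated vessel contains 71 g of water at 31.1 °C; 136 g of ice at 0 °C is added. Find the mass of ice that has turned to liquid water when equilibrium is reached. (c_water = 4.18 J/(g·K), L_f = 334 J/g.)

m_melted ≈ 27.6 g

Heat available from the water dropping to 0 °C: 71·4.18·31.1 = 9229.9 J.
To melt every bit of ice: 136·334 = 45424 J.
9229.9 J < 45424 J, so only part of the ice melts and the system sits at 0 °C.
Mass melted = 9229.9/334 ≈ 27.63 g.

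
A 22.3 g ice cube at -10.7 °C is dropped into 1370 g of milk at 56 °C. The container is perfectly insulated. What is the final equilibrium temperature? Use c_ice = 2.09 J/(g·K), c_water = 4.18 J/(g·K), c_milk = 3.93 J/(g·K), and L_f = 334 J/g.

T_f ≈ 53.6 °C

Heat gained plus heat lost sum to zero:
ice -10.7→0 °C: 22.3·2.09·10.7 = 498.69; fusion: m_ice L_f = 22.3·334 = 7448.2; meltwater 0→T: 22.3·4.18·T = 93.21 T; milk: 5384.1(T − 56)
5477.3 T = 301510 − 7946.9 = 293563
T ≈ 53.60 °C. Since T > 0 °C, the all-ice-melts assumption holds.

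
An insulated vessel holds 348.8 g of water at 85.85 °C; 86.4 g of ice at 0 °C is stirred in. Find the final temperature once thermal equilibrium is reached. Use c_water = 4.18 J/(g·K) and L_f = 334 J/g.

T_f ≈ 52.9 °C

Energy balance with sensible and latent terms:
fusion: m_ice L_f = 86.4×334 = 28858
  meltwater 0→T: 86.4×4.18×T = 361.15 T
  water cools: 348.8×4.18×(T − 85.85) = 1458(T − 85.85)
1819.1 T = 125168 − 28858 = 96310
T ≈ 52.94 °C (positive, so assuming full melt was valid).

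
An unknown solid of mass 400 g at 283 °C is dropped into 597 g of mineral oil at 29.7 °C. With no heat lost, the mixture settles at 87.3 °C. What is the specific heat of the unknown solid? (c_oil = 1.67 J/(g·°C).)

Conservation of energy gives ΣQ = 0:
400×c×(87.3 − 283) + 597×1.67×(87.3 − 29.7) = 0
-78280 c = -57427
c = -57427/-78280 ≈ 0.7336 J/(g·°C)

c ≈ 0.734 J/(g·°C)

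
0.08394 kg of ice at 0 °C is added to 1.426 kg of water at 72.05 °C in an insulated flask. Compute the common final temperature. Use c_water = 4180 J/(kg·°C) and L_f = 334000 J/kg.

T_f ≈ 63.6 °C

Taking heat into each body as positive, Σ m c ΔT = 0:
fusion: m_ice L_f = 0.08394×334000 = 28036; meltwater 0→T: 0.08394×4180×T = 350.87 T; water: 5960.7(T − 72.05)
6311.5 T = 429467 − 28036 = 401431
T ≈ 63.60 °C. Since T > 0 °C, the all-ice-melts assumption holds.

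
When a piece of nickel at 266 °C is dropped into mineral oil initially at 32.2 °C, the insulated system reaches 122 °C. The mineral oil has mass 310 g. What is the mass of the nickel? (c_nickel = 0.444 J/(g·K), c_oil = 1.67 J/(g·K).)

Heat lost by the nickel = heat gained by the oil:
m·0.444·(266 − 122) = 310·1.67·(122 − 32.2)
63.94 m = 46489  ⇒  m ≈ 727.1 g

m ≈ 727 g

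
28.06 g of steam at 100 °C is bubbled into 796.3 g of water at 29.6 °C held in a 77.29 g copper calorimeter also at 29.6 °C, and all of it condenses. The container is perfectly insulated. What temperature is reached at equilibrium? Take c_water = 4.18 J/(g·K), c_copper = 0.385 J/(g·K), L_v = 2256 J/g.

Energy balance with sensible and latent terms:
steam→water at 100 °C releases m L_v = 28.06·2256 = 63303; condensate cools 100→T: 28.06·4.18·(T − 100) = 117.29(T − 100); original water: 3328.5(T − 29.6); copper cup: 77.29·0.385·(T − 29.6) = 29.76(T − 29.6)
3475.6 T = 63303 + 11729 + 99405 = 174438
T ≈ 50.19 °C — below 100 °C, confirming all the steam condensed.

T_f ≈ 50.2 °C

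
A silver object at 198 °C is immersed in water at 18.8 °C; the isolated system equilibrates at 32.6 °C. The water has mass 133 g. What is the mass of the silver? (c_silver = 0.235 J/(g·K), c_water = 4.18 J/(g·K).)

Conservation of energy gives ΣQ = 0:
m×0.235×(32.6 − 198) + 133×4.18×(32.6 − 18.8) = 0
-38.87 m = -7672
m = -7672/-38.87 ≈ 197.4 g

m ≈ 197 g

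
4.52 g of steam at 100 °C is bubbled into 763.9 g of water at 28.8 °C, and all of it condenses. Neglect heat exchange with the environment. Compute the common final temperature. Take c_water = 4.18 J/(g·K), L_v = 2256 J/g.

Net heat exchanged in the isolated system is zero:
condense steam: −4.52·2256 = −10197; condensate cools 100→T: 4.52·4.18·(T − 100) = 18.89(T − 100); original water: 3193.1(T − 28.8)
3212 T = 10197 + 1889.4 + 91961 = 104048
T ≈ 32.39 °C, under the boiling point, so the assumption holds.

T_f ≈ 32.4 °C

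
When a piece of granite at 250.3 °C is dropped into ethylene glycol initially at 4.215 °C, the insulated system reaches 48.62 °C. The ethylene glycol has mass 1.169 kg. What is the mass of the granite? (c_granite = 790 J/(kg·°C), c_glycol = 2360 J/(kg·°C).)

m ≈ 0.769 kg

Energy conservation, ΣQ = 0:
m×790×(48.62 − 250.3) + 1.169×2360×(48.62 − 4.215) = 0
-159327 m = -122506
m = -122506/-159327 ≈ 0.7689 kg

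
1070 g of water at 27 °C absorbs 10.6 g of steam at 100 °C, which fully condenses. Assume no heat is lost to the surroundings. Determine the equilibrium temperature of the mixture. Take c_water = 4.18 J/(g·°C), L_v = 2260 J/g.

Setting the total heat transfer to zero:
latent heat released on condensation: 10.6×2260 = 23956
  condensate cools 100→T: 10.6×4.18×(T − 100) = 44.31(T − 100)
  original water: 4472.6(T − 27)
4516.9 T = 23956 + 4430.8 + 120760 = 149147
T ≈ 33.02 °C, under the boiling point, so the assumption holds.

T_f ≈ 33.0 °C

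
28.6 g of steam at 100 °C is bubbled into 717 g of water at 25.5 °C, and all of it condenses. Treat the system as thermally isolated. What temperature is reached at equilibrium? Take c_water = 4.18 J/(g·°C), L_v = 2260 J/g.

T_f ≈ 49.1 °C

Energy balance with sensible and latent terms:
condense steam: −28.6·2260 = −64636
  condensate cools 100→T: 28.6·4.18·(T − 100) = 119.55(T − 100)
  original water: 2997.1(T − 25.5)
3116.6 T = 64636 + 11955 + 76425 = 153016
T ≈ 49.10 °C (< 100 °C, so full condensation is consistent).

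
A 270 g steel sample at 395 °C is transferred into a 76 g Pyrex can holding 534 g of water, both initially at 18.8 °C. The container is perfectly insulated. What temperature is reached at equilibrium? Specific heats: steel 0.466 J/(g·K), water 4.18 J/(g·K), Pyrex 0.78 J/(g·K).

T_f ≈ 38.4 °C

Net heat exchanged in the isolated system is zero:
270*0.466*(T − 395) + 534*4.18*(T − 18.8) + 76*0.78*(T − 18.8) = 0
125.82(T − 395) + 2232.1(T − 18.8) + 59.28(T − 18.8) = 0
(125.82 + 2232.1 + 59.28) T = 125.82*395 + 2232.1*18.8 + 59.28*18.8
T ≈ 38.38 °C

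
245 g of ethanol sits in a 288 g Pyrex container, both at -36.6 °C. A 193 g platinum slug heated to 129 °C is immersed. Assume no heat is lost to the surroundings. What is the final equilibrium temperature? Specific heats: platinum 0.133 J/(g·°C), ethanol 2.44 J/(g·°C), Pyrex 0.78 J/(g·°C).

T_f ≈ -31.6 °C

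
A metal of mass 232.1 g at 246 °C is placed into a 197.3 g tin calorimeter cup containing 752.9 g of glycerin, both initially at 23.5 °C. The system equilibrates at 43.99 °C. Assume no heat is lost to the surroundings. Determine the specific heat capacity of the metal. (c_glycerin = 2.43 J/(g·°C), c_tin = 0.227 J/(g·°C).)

Heat gained plus heat lost sum to zero:
232.1×c×(43.99 − 246) + 752.9×2.43×(43.99 − 23.5) + 197.3×0.227×(43.99 − 23.5) = 0
-46887 c = -38405
c = -38405/-46887 ≈ 0.8191 J/(g·°C)

c ≈ 0.819 J/(g·°C)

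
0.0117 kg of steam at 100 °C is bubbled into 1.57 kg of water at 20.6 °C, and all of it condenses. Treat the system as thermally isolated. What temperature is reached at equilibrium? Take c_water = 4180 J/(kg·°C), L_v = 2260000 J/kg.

T_f ≈ 25.2 °C

Energy balance with sensible and latent terms:
latent heat released on condensation: 0.0117·2260000 = 26442; condensate cools 100→T: 0.0117·4180·(T − 100) = 48.91(T − 100); original water: 6562.6(T − 20.6)
6611.5 T = 26442 + 4890.6 + 135190 = 166522
T ≈ 25.19 °C (< 100 °C, so full condensation is consistent).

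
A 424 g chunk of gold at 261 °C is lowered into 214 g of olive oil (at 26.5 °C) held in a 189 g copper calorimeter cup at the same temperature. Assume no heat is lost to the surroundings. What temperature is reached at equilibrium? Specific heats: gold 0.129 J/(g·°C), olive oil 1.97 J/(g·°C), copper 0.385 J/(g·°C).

Conservation of energy gives ΣQ = 0:
424·0.129·(T − 261) + 214·1.97·(T − 26.5) + 189·0.385·(T − 26.5) = 0
549.04 T = 27376
T = 27376 / 549.04 = 49.9 °C

T_f ≈ 49.9 °C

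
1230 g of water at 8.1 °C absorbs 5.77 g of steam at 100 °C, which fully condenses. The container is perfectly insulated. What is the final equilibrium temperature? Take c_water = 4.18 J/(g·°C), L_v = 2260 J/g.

T_f ≈ 11.1 °C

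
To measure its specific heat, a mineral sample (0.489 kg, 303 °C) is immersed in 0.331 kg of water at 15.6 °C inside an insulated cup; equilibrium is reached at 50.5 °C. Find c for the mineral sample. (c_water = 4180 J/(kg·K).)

Heat lost by the mineral sample = heat gained by the water:
0.489·c·(303 − 50.5) = 0.331·4180·(50.5 − 15.6)
123.47 c = 48287  ⇒  c ≈ 391.1 J/(kg·K)

c ≈ 391 J/(kg·K)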